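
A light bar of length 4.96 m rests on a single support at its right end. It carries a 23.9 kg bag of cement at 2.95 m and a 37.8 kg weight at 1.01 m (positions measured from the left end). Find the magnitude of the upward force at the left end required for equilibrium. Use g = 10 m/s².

Take moments about the right end.
Bag of cement: 23.9 × 10 = 239 N down at 2.95 m → arm 2.01 m, τ = 239 × 2.01 = 480.4 N·m counterclockwise.
Weight: 37.8 × 10 = 378 N down at 1.01 m → arm 3.95 m, τ = 378 × 3.95 = 1493 N·m counterclockwise.
Net moment of the loads = 1973 N·m counterclockwise.
The upward force F acts at the left end, arm 4.96 m, giving F × 4.96 clockwise.
For rotational equilibrium, F × 4.96 = 1973, so F = 1973 / 4.96 = 398 N.

F ≈ 398 N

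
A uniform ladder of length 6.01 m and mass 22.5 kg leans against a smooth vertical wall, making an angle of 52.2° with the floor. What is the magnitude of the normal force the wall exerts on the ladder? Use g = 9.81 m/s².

Take moments about the foot of the ladder.
Ladder weight 22.5×9.81 = 220.7 N acts at 3.005 m along the ladder; its horizontal arm is 3.005·cos52.2° = 1.842 m → τ = 406.5 N·m clockwise.
Wall normal N acts horizontally at the top; its moment arm is the height L sinθ = 6.01·sin52.2° = 4.749 m, counterclockwise.
Setting net torque to zero: N × 4.749 = 406.5 → N = 85.6 N.

N_wall ≈ 85.6 N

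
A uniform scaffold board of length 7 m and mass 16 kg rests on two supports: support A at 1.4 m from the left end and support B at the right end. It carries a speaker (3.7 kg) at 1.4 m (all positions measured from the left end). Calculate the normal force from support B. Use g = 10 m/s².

R_B ≈ 60 N

Taking torques about support A:
Beam weight: 16 × 10 = 160 N down at 3.5 m → arm 2.1 m, τ = 160 × 2.1 = 336 N·m clockwise.
Speaker: acts at the support A, moment arm 0 → no torque.
Net load moment about support A = 336 N·m clockwise.
Reaction R at support B is upward at 7 m, arm 5.6 m → moment R × 5.6 counterclockwise.
Balancing moments: R × 5.6 = 336, giving R = 60 N.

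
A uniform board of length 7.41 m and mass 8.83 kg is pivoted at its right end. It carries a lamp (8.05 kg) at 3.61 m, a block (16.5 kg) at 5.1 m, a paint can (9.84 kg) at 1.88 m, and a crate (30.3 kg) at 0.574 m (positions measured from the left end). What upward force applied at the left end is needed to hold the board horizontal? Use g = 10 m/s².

Sum moments about the right end (the unknown pivot reaction has zero arm there).
Beam weight: 8.83 × 10 = 88.3 N down at 3.705 m → arm 3.705 m, τ = 88.3 × 3.705 = 327.2 N·m counterclockwise.
Lamp: 8.05 × 10 = 80.5 N down at 3.61 m → arm 3.8 m, τ = 80.5 × 3.8 = 305.9 N·m counterclockwise.
Block: 16.5 × 10 = 165 N down at 5.1 m → arm 2.31 m, τ = 165 × 2.31 = 381.2 N·m counterclockwise.
Paint can: 9.84 × 10 = 98.4 N down at 1.88 m → arm 5.53 m, τ = 98.4 × 5.53 = 544.2 N·m counterclockwise.
Crate: 30.3 × 10 = 303 N down at 0.574 m → arm 6.836 m, τ = 303 × 6.836 = 2071 N·m counterclockwise.
Net moment of the loads = 3630 N·m counterclockwise.
The upward force F acts at the left end, arm 7.41 m, giving F × 7.41 clockwise.
Setting net torque to zero: F × 7.41 = 3630 → F = 3630 / 7.41 = 490 N.

F ≈ 490 N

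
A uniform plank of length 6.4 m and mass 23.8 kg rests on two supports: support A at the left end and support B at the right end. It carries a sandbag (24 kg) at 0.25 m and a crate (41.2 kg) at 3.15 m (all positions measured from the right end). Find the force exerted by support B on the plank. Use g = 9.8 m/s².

R_B ≈ 548 N

Take moments about support A.
Beam weight: 23.8 × 9.8 = 233.2 N down at 3.2 m → arm 3.2 m, τ = 233.2 × 3.2 = 746.2 N·m clockwise.
Sandbag: 24 × 9.8 = 235.2 N down at 0.25 m → arm 6.15 m, τ = 235.2 × 6.15 = 1446 N·m clockwise.
Crate: 41.2 × 9.8 = 403.8 N down at 3.15 m → arm 3.25 m, τ = 403.8 × 3.25 = 1312 N·m clockwise.
Net load moment about support A = 3504 N·m clockwise.
Reaction R at support B is upward at 0 m, arm 6.4 m → moment R × 6.4 counterclockwise.
Balancing moments: R × 6.4 = 3504, giving R = 548 N.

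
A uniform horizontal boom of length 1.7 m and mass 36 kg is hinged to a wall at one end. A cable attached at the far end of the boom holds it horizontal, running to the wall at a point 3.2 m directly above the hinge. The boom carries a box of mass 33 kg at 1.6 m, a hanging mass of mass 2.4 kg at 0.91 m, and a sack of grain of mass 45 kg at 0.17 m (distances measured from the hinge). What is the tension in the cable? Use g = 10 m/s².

Choose the hinge as the axis so the unknown hinge reaction has zero arm there.
Beam weight: 36 × 10 = 360 N down at 0.85 m → arm 0.85 m, τ = 360 × 0.85 = 306 N·m clockwise.
Box: 33 × 10 = 330 N down at 1.6 m → arm 1.6 m, τ = 330 × 1.6 = 528 N·m clockwise.
Hanging mass: 2.4 × 10 = 24 N down at 0.91 m → arm 0.91 m, τ = 24 × 0.91 = 21.84 N·m clockwise.
Sack of grain: 45 × 10 = 450 N down at 0.17 m → arm 0.17 m, τ = 450 × 0.17 = 76.5 N·m clockwise.
Total clockwise load moment = 932.3 N·m.
The cable tension T acts at 1.7 m; only its component perpendicular to the boom, T sinθ, produces torque. sinθ = h/√(h²+d²) = 3.2/√(3.2²+1.7²) = 0.8831.
Setting net torque to zero: T × 1.7 × 0.8831 = 932.3 → T = 932.3 / 1.501 = 621 N.

T ≈ 621 N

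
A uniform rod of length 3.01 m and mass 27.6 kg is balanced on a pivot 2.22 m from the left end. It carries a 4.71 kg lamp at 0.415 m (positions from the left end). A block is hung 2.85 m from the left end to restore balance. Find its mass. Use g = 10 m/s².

Choose the pivot (at 2.22 m from the left end) as the axis so the support reaction has zero arm there.
Beam weight: 27.6 × 10 = 276 N down at 1.505 m → arm 0.715 m, τ = 276 × 0.715 = 197.3 N·m counterclockwise.
Lamp: 4.71 × 10 = 47.1 N down at 0.415 m → arm 1.805 m, τ = 47.1 × 1.805 = 85.02 N·m counterclockwise.
Net moment of known loads = 282.3 N·m counterclockwise.
An unknown mass m at 2.85 m has arm 0.63 m; its moment is m·g·0.63 clockwise.
Setting net torque to zero: m × 10 × 0.63 = 282.3 → m = 282.3 / (10 × 0.63) = 44.8 kg.

m ≈ 44.8 kg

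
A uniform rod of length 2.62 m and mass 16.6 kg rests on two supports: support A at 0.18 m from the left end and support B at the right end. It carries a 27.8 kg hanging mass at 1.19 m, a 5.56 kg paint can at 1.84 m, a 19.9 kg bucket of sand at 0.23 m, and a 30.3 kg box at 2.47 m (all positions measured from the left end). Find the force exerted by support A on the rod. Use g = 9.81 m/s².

R_A ≈ 474 N

About support B:
Beam weight: 16.6 × 9.81 = 162.8 N down at 1.31 m → arm 1.31 m, τ = 162.8 × 1.31 = 213.3 N·m counterclockwise.
Hanging mass: 27.8 × 9.81 = 272.7 N down at 1.19 m → arm 1.43 m, τ = 272.7 × 1.43 = 390 N·m counterclockwise.
Paint can: 5.56 × 9.81 = 54.54 N down at 1.84 m → arm 0.78 m, τ = 54.54 × 0.78 = 42.54 N·m counterclockwise.
Bucket of sand: 19.9 × 9.81 = 195.2 N down at 0.23 m → arm 2.39 m, τ = 195.2 × 2.39 = 466.5 N·m counterclockwise.
Box: 30.3 × 9.81 = 297.2 N down at 2.47 m → arm 0.15 m, τ = 297.2 × 0.15 = 44.58 N·m counterclockwise.
Net load moment about support B = 1157 N·m counterclockwise.
Reaction R at support A is upward at 0.18 m, arm 2.44 m → moment R × 2.44 clockwise.
Στ = 0 ⇒ R × 2.44 = 1157 ⇒ R = 474 N.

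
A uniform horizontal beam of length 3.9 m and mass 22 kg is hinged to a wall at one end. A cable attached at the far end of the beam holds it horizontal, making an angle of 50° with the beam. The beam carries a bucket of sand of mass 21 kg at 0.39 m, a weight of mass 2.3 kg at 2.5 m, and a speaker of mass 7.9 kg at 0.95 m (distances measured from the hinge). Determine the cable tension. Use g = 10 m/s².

T ≈ 215 N

Sum moments about the hinge (the unknown hinge reaction has zero arm there).
Beam weight: 22 × 10 = 220 N down at 1.95 m → arm 1.95 m, τ = 220 × 1.95 = 429 N·m clockwise.
Bucket of sand: 21 × 10 = 210 N down at 0.39 m → arm 0.39 m, τ = 210 × 0.39 = 81.9 N·m clockwise.
Weight: 2.3 × 10 = 23 N down at 2.5 m → arm 2.5 m, τ = 23 × 2.5 = 57.5 N·m clockwise.
Speaker: 7.9 × 10 = 79 N down at 0.95 m → arm 0.95 m, τ = 79 × 0.95 = 75.05 N·m clockwise.
Total clockwise load moment = 643.4 N·m.
The cable tension T acts at 3.9 m; only its component perpendicular to the beam, T sinθ, produces torque. sin 50° = 0.766.
Στ = 0 ⇒ T × 3.9 × 0.766 = 643.4 ⇒ T = 643.4 / 2.987 = 215 N.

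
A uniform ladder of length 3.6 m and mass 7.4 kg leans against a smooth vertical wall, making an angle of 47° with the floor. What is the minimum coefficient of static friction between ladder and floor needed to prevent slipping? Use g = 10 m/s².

About the foot of the ladder:
Ladder weight 7.4×10 = 74 N acts at 1.8 m along the ladder; its horizontal arm is 1.8·cos47° = 1.228 m → τ = 90.87 N·m clockwise.
Wall normal N acts horizontally at the top; its moment arm is the height L sinθ = 3.6·sin47° = 2.633 m, counterclockwise.
For rotational equilibrium, N × 2.633 = 90.87, so N = 34.51 N.
ΣFx = 0 ⇒ f = N_wall = 34.51 N. ΣFy = 0 ⇒ N_floor = 74 N.
μ_min = f / N_floor = 34.51 / 74 = 0.466.

μ_min ≈ 0.466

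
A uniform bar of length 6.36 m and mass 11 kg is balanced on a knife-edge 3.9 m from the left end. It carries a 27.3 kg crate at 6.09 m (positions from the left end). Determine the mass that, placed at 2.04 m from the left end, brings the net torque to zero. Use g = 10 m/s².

m ≈ 27.9 kg

Choose the knife-edge (at 3.9 m from the left end) as the axis so the support reaction has zero arm there.
Beam weight: 11 × 10 = 110 N down at 3.18 m → arm 0.72 m, τ = 110 × 0.72 = 79.2 N·m counterclockwise.
Crate: 27.3 × 10 = 273 N down at 6.09 m → arm 2.19 m, τ = 273 × 2.19 = 597.9 N·m clockwise.
Net moment of known loads = 518.7 N·m clockwise.
An unknown mass m at 2.04 m has arm 1.86 m; its moment is m·g·1.86 counterclockwise.
Setting net torque to zero: m × 10 × 1.86 = 518.7 → m = 518.7 / (10 × 1.86) = 27.9 kg.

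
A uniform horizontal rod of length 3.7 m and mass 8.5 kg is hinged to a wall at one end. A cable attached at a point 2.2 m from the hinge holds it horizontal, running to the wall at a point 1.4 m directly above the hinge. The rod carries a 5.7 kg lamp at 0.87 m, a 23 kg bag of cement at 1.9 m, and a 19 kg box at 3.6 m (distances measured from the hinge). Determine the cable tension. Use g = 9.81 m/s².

T ≈ 1100 N

Sum moments about the hinge (the unknown hinge reaction has zero arm there).
Beam weight: 8.5 × 9.81 = 83.39 N down at 1.85 m → arm 1.85 m, τ = 83.39 × 1.85 = 154.3 N·m clockwise.
Lamp: 5.7 × 9.81 = 55.92 N down at 0.87 m → arm 0.87 m, τ = 55.92 × 0.87 = 48.65 N·m clockwise.
Bag of cement: 23 × 9.81 = 225.6 N down at 1.9 m → arm 1.9 m, τ = 225.6 × 1.9 = 428.6 N·m clockwise.
Box: 19 × 9.81 = 186.4 N down at 3.6 m → arm 3.6 m, τ = 186.4 × 3.6 = 671 N·m clockwise.
Total clockwise load moment = 1303 N·m.
The cable tension T acts at 2.2 m; only its component perpendicular to the rod, T sinθ, produces torque. sinθ = h/√(h²+d²) = 1.4/√(1.4²+2.2²) = 0.5369.
Balancing moments: T × 2.2 × 0.5369 = 1303, giving T = 1303 / 1.181 = 1100 N.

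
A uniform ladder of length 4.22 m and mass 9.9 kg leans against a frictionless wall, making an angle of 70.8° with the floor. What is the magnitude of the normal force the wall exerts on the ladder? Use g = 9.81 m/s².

N_wall ≈ 16.9 N

Taking torques about the foot of the ladder:
Ladder weight 9.9×9.81 = 97.12 N acts at 2.11 m along the ladder; its horizontal arm is 2.11·cos70.8° = 0.6939 m → τ = 67.39 N·m clockwise.
Wall normal N acts horizontally at the top; its moment arm is the height L sinθ = 4.22·sin70.8° = 3.985 m, counterclockwise.
Balancing moments: N × 3.985 = 67.39, giving N = 16.9 N.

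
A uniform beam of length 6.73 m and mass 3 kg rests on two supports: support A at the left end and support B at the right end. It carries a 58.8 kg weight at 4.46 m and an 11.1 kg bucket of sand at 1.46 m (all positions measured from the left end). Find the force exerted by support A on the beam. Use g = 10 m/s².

R_A ≈ 300 N

Taking torques about support B:
Beam weight: 3 × 10 = 30 N down at 3.365 m → arm 3.365 m, τ = 30 × 3.365 = 101 N·m counterclockwise.
Weight: 58.8 × 10 = 588 N down at 4.46 m → arm 2.27 m, τ = 588 × 2.27 = 1335 N·m counterclockwise.
Bucket of sand: 11.1 × 10 = 111 N down at 1.46 m → arm 5.27 m, τ = 111 × 5.27 = 585 N·m counterclockwise.
Net load moment about support B = 2021 N·m counterclockwise.
Reaction R at support A is upward at 0 m, arm 6.73 m → moment R × 6.73 clockwise.
Setting net torque to zero: R × 6.73 = 2021 → R = 300 N.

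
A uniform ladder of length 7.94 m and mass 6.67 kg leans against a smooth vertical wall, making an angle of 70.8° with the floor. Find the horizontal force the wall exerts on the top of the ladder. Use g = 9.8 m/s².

N_wall ≈ 11.4 N

About the foot of the ladder:
Ladder weight 6.67×9.8 = 65.37 N acts at 3.97 m along the ladder; its horizontal arm is 3.97·cos70.8° = 1.306 m → τ = 85.37 N·m clockwise.
Wall normal N acts horizontally at the top; its moment arm is the height L sinθ = 7.94·sin70.8° = 7.498 m, counterclockwise.
Balancing moments: N × 7.498 = 85.37, giving N = 11.4 N.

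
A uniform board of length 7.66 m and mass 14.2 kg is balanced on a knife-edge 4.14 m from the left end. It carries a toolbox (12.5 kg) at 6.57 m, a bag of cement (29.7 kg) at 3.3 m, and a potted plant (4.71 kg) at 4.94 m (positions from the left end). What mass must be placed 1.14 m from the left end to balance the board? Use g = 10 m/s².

m ≈ 1.6 kg

About the knife-edge (at 4.14 m from the left end):
Beam weight: 14.2 × 10 = 142 N down at 3.83 m → arm 0.31 m, τ = 142 × 0.31 = 44.02 N·m counterclockwise.
Toolbox: 12.5 × 10 = 125 N down at 6.57 m → arm 2.43 m, τ = 125 × 2.43 = 303.8 N·m clockwise.
Bag of cement: 29.7 × 10 = 297 N down at 3.3 m → arm 0.84 m, τ = 297 × 0.84 = 249.5 N·m counterclockwise.
Potted plant: 4.71 × 10 = 47.1 N down at 4.94 m → arm 0.8 m, τ = 47.1 × 0.8 = 37.68 N·m clockwise.
Net moment of known loads = 47.96 N·m clockwise.
An unknown mass m at 1.14 m has arm 3 m; its moment is m·g·3 counterclockwise.
Στ = 0 ⇒ m × 10 × 3 = 47.96 ⇒ m = 47.96 / (10 × 3) = 1.6 kg.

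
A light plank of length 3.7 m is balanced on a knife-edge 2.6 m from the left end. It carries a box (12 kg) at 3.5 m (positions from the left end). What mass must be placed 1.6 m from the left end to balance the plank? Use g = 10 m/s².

Choose the knife-edge (at 2.6 m from the left end) as the axis so the support reaction has zero arm there.
Box: 12 × 10 = 120 N down at 3.5 m → arm 0.9 m, τ = 120 × 0.9 = 108 N·m clockwise.
Net moment of known loads = 108 N·m clockwise.
An unknown mass m at 1.6 m has arm 1 m; its moment is m·g·1 counterclockwise.
Balancing moments: m × 10 × 1 = 108, giving m = 108 / (10 × 1) = 10.8 kg.

m ≈ 10.8 kg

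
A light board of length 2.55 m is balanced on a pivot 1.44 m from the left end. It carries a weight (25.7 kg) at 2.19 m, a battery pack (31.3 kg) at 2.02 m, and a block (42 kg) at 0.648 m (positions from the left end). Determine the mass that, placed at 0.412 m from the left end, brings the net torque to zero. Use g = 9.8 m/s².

Choose the pivot (at 1.44 m from the left end) as the axis so the support reaction has zero arm there.
Weight: 25.7 × 9.8 = 251.9 N down at 2.19 m → arm 0.75 m, τ = 251.9 × 0.75 = 188.9 N·m clockwise.
Battery pack: 31.3 × 9.8 = 306.7 N down at 2.02 m → arm 0.58 m, τ = 306.7 × 0.58 = 177.9 N·m clockwise.
Block: 42 × 9.8 = 411.6 N down at 0.648 m → arm 0.792 m, τ = 411.6 × 0.792 = 326 N·m counterclockwise.
Net moment of known loads = 40.8 N·m clockwise.
An unknown mass m at 0.412 m has arm 1.028 m; its moment is m·g·1.028 counterclockwise.
For rotational equilibrium, m × 9.8 × 1.028 = 40.8, so m = 40.8 / (9.8 × 1.028) = 4.05 kg.

m ≈ 4.05 kg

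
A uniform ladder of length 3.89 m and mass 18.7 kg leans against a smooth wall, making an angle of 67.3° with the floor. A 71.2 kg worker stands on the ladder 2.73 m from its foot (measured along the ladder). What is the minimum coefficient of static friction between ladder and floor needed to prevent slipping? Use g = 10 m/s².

Choose the foot of the ladder as the axis so the floor normal and friction both act there and drop out.
Ladder weight 18.7×10 = 187 N acts at 1.945 m along the ladder; its horizontal arm is 1.945·cos67.3° = 0.7506 m → τ = 140.4 N·m clockwise.
Worker: 71.2×10 = 712 N at 2.73 m → arm 1.054 m → τ = 750.4 N·m clockwise.
Wall normal N acts horizontally at the top; its moment arm is the height L sinθ = 3.89·sin67.3° = 3.589 m, counterclockwise.
Στ = 0 ⇒ N × 3.589 = 890.8 ⇒ N = 248.2 N.
ΣFx = 0 ⇒ f = N_wall = 248.2 N. ΣFy = 0 ⇒ N_floor = 899 N.
μ_min = f / N_floor = 248.2 / 899 = 0.276.

μ_min ≈ 0.276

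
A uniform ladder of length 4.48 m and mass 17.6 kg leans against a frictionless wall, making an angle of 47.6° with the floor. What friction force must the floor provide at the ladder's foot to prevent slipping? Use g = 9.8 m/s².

f ≈ 78.7 N

Choose the foot of the ladder as the axis so the floor normal and friction both act there and drop out.
Ladder weight 17.6×9.8 = 172.5 N acts at 2.24 m along the ladder; its horizontal arm is 2.24·cos47.6° = 1.51 m → τ = 260.5 N·m clockwise.
Wall normal N acts horizontally at the top; its moment arm is the height L sinθ = 4.48·sin47.6° = 3.308 m, counterclockwise.
For rotational equilibrium, N × 3.308 = 260.5, so N = 78.7 N.
ΣFx = 0: friction at the foot balances the wall's push, so f = N_wall = 78.7 N.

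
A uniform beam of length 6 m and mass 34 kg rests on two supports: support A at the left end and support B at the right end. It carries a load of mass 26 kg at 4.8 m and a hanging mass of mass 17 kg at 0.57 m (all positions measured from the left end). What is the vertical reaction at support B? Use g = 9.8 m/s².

R_B ≈ 386 N

Choose support A as the axis so its reaction then has zero moment arm.
Beam weight: 34 × 9.8 = 333.2 N down at 3 m → arm 3 m, τ = 333.2 × 3 = 999.6 N·m clockwise.
Load: 26 × 9.8 = 254.8 N down at 4.8 m → arm 4.8 m, τ = 254.8 × 4.8 = 1223 N·m clockwise.
Hanging mass: 17 × 9.8 = 166.6 N down at 0.57 m → arm 0.57 m, τ = 166.6 × 0.57 = 94.96 N·m clockwise.
Net load moment about support A = 2318 N·m clockwise.
Reaction R at support B is upward at 6 m, arm 6 m → moment R × 6 counterclockwise.
Στ = 0 ⇒ R × 6 = 2318 ⇒ R = 386 N.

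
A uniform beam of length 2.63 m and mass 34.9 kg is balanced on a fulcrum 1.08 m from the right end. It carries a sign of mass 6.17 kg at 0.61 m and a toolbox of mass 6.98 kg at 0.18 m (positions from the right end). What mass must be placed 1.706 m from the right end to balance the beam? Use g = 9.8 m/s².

m ≈ 1.57 kg

Taking torques about the fulcrum (at 1.08 m from the right end):
Beam weight: 34.9 × 9.8 = 342 N down at 1.315 m → arm 0.235 m, τ = 342 × 0.235 = 80.37 N·m counterclockwise.
Sign: 6.17 × 9.8 = 60.47 N down at 0.61 m → arm 0.47 m, τ = 60.47 × 0.47 = 28.42 N·m clockwise.
Toolbox: 6.98 × 9.8 = 68.4 N down at 0.18 m → arm 0.9 m, τ = 68.4 × 0.9 = 61.56 N·m clockwise.
Net moment of known loads = 9.61 N·m clockwise.
An unknown mass m at 1.706 m has arm 0.626 m; its moment is m·g·0.626 counterclockwise.
Balancing moments: m × 9.8 × 0.626 = 9.61, giving m = 9.61 / (9.8 × 0.626) = 1.57 kg.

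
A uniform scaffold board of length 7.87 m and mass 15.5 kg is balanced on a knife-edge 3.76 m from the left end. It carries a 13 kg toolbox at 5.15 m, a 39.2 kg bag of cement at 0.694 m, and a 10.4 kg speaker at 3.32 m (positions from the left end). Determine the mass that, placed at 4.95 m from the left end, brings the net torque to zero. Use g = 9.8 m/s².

m ≈ 87.4 kg

Take moments about the knife-edge (at 3.76 m from the left end).
Beam weight: 15.5 × 9.8 = 151.9 N down at 3.935 m → arm 0.175 m, τ = 151.9 × 0.175 = 26.58 N·m clockwise.
Toolbox: 13 × 9.8 = 127.4 N down at 5.15 m → arm 1.39 m, τ = 127.4 × 1.39 = 177.1 N·m clockwise.
Bag of cement: 39.2 × 9.8 = 384.2 N down at 0.694 m → arm 3.066 m, τ = 384.2 × 3.066 = 1178 N·m counterclockwise.
Speaker: 10.4 × 9.8 = 101.9 N down at 3.32 m → arm 0.44 m, τ = 101.9 × 0.44 = 44.84 N·m counterclockwise.
Net moment of known loads = 1019 N·m counterclockwise.
An unknown mass m at 4.95 m has arm 1.19 m; its moment is m·g·1.19 clockwise.
Balancing moments: m × 9.8 × 1.19 = 1019, giving m = 1019 / (9.8 × 1.19) = 87.4 kg.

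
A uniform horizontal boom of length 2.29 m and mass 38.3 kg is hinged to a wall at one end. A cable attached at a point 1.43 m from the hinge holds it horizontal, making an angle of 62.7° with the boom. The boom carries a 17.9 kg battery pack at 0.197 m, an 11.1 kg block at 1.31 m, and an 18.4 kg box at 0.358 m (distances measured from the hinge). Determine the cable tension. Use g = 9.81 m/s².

T ≈ 529 N

Take moments about the hinge.
Beam weight: 38.3 × 9.81 = 375.7 N down at 1.145 m → arm 1.145 m, τ = 375.7 × 1.145 = 430.2 N·m clockwise.
Battery pack: 17.9 × 9.81 = 175.6 N down at 0.197 m → arm 0.197 m, τ = 175.6 × 0.197 = 34.59 N·m clockwise.
Block: 11.1 × 9.81 = 108.9 N down at 1.31 m → arm 1.31 m, τ = 108.9 × 1.31 = 142.7 N·m clockwise.
Box: 18.4 × 9.81 = 180.5 N down at 0.358 m → arm 0.358 m, τ = 180.5 × 0.358 = 64.62 N·m clockwise.
Total clockwise load moment = 672.1 N·m.
The cable tension T acts at 1.43 m; only its component perpendicular to the boom, T sinθ, produces torque. sin 62.7° = 0.8886.
Στ = 0 ⇒ T × 1.43 × 0.8886 = 672.1 ⇒ T = 672.1 / 1.271 = 529 N.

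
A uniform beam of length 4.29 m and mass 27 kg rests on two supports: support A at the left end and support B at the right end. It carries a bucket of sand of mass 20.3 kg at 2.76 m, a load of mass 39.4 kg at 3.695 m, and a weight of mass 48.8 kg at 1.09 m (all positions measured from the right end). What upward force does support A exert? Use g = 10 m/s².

Choose support B as the axis so its reaction then has zero moment arm.
Beam weight: 27 × 10 = 270 N down at 2.145 m → arm 2.145 m, τ = 270 × 2.145 = 579.1 N·m counterclockwise.
Bucket of sand: 20.3 × 10 = 203 N down at 2.76 m → arm 2.76 m, τ = 203 × 2.76 = 560.3 N·m counterclockwise.
Load: 39.4 × 10 = 394 N down at 3.695 m → arm 3.695 m, τ = 394 × 3.695 = 1456 N·m counterclockwise.
Weight: 48.8 × 10 = 488 N down at 1.09 m → arm 1.09 m, τ = 488 × 1.09 = 531.9 N·m counterclockwise.
Net load moment about support B = 3127 N·m counterclockwise.
Reaction R at support A is upward at 4.29 m, arm 4.29 m → moment R × 4.29 clockwise.
Setting net torque to zero: R × 4.29 = 3127 → R = 729 N.

R_A ≈ 729 N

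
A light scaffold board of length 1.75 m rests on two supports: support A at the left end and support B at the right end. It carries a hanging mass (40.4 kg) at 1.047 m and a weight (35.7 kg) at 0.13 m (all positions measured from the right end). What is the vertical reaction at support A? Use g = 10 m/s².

R_A ≈ 268 N

Take moments about support B.
Hanging mass: 40.4 × 10 = 404 N down at 1.047 m → arm 1.047 m, τ = 404 × 1.047 = 423 N·m counterclockwise.
Weight: 35.7 × 10 = 357 N down at 0.13 m → arm 0.13 m, τ = 357 × 0.13 = 46.41 N·m counterclockwise.
Net load moment about support B = 469.4 N·m counterclockwise.
Reaction R at support A is upward at 1.75 m, arm 1.75 m → moment R × 1.75 clockwise.
For rotational equilibrium, R × 1.75 = 469.4, so R = 268 N.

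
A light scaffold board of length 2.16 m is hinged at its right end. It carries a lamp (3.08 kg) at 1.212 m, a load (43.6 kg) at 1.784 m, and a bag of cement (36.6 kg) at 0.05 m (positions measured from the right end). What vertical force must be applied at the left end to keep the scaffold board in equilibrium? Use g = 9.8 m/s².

F ≈ 378 N

Choose the right end as the axis so the unknown pivot reaction has zero arm there.
Lamp: 3.08 × 9.8 = 30.18 N down at 1.212 m → arm 1.212 m, τ = 30.18 × 1.212 = 36.58 N·m counterclockwise.
Load: 43.6 × 9.8 = 427.3 N down at 1.784 m → arm 1.784 m, τ = 427.3 × 1.784 = 762.3 N·m counterclockwise.
Bag of cement: 36.6 × 9.8 = 358.7 N down at 0.05 m → arm 0.05 m, τ = 358.7 × 0.05 = 17.93 N·m counterclockwise.
Net moment of the loads = 816.8 N·m counterclockwise.
The upward force F acts at the left end, arm 2.16 m, giving F × 2.16 clockwise.
Στ = 0 ⇒ F × 2.16 = 816.8 ⇒ F = 816.8 / 2.16 = 378 N.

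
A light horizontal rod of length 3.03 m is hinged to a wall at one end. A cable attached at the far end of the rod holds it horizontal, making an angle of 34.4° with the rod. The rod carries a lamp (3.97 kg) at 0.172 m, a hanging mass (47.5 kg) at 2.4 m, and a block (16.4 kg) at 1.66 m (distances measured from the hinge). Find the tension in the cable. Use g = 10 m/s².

T ≈ 829 N

Choose the hinge as the axis so the unknown hinge reaction has zero arm there.
Lamp: 3.97 × 10 = 39.7 N down at 0.172 m → arm 0.172 m, τ = 39.7 × 0.172 = 6.828 N·m clockwise.
Hanging mass: 47.5 × 10 = 475 N down at 2.4 m → arm 2.4 m, τ = 475 × 2.4 = 1140 N·m clockwise.
Block: 16.4 × 10 = 164 N down at 1.66 m → arm 1.66 m, τ = 164 × 1.66 = 272.2 N·m clockwise.
Total clockwise load moment = 1419 N·m.
The cable tension T acts at 3.03 m; only its component perpendicular to the rod, T sinθ, produces torque. sin 34.4° = 0.565.
Setting net torque to zero: T × 3.03 × 0.565 = 1419 → T = 1419 / 1.712 = 829 N.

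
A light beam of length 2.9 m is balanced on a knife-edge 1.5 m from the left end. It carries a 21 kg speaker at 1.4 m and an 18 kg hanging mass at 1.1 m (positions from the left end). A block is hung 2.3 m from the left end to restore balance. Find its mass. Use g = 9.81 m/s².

m ≈ 11.6 kg

About the knife-edge (at 1.5 m from the left end):
Speaker: 21 × 9.81 = 206 N down at 1.4 m → arm 0.1 m, τ = 206 × 0.1 = 20.6 N·m counterclockwise.
Hanging mass: 18 × 9.81 = 176.6 N down at 1.1 m → arm 0.4 m, τ = 176.6 × 0.4 = 70.64 N·m counterclockwise.
Net moment of known loads = 91.24 N·m counterclockwise.
An unknown mass m at 2.3 m has arm 0.8 m; its moment is m·g·0.8 clockwise.
For rotational equilibrium, m × 9.81 × 0.8 = 91.24, so m = 91.24 / (9.81 × 0.8) = 11.6 kg.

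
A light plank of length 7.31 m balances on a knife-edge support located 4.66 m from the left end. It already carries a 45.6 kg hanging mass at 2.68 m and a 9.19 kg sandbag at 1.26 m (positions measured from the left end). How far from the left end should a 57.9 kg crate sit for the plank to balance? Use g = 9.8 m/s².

About the knife-edge support (at 4.66 m from the left end):
Hanging mass: 45.6 × 9.8 = 446.9 N down at 2.68 m → arm 1.98 m, τ = 446.9 × 1.98 = 884.9 N·m counterclockwise.
Sandbag: 9.19 × 9.8 = 90.06 N down at 1.26 m → arm 3.4 m, τ = 90.06 × 3.4 = 306.2 N·m counterclockwise.
Net moment of existing loads = 1191 N·m counterclockwise.
The crate weighs 57.9 × 9.8 = 567.4 N and must supply an equal clockwise moment, so its lever arm about the knife-edge support is 1191 / 567.4 = 2.1 m.
That puts it at 4.66 + 2.1 = 6.76 m from the left end.

x ≈ 6.76 m from the left end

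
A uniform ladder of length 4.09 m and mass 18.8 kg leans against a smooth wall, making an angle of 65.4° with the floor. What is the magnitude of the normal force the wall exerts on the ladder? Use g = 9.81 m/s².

N_wall ≈ 42.2 N

Choose the foot of the ladder as the axis so the floor normal and friction both act there and drop out.
Ladder weight 18.8×9.81 = 184.4 N acts at 2.045 m along the ladder; its horizontal arm is 2.045·cos65.4° = 0.8513 m → τ = 157 N·m clockwise.
Wall normal N acts horizontally at the top; its moment arm is the height L sinθ = 4.09·sin65.4° = 3.719 m, counterclockwise.
Balancing moments: N × 3.719 = 157, giving N = 42.2 N.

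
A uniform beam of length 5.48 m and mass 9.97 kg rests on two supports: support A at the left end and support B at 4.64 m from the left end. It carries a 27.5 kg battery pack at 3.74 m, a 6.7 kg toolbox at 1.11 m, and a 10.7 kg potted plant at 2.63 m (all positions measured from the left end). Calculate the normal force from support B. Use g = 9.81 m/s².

Take moments about support A.
Beam weight: 9.97 × 9.81 = 97.81 N down at 2.74 m → arm 2.74 m, τ = 97.81 × 2.74 = 268 N·m clockwise.
Battery pack: 27.5 × 9.81 = 269.8 N down at 3.74 m → arm 3.74 m, τ = 269.8 × 3.74 = 1009 N·m clockwise.
Toolbox: 6.7 × 9.81 = 65.73 N down at 1.11 m → arm 1.11 m, τ = 65.73 × 1.11 = 72.96 N·m clockwise.
Potted plant: 10.7 × 9.81 = 105 N down at 2.63 m → arm 2.63 m, τ = 105 × 2.63 = 276.1 N·m clockwise.
Net load moment about support A = 1626 N·m clockwise.
Reaction R at support B is upward at 4.64 m, arm 4.64 m → moment R × 4.64 counterclockwise.
Setting net torque to zero: R × 4.64 = 1626 → R = 350 N.

R_B ≈ 350 N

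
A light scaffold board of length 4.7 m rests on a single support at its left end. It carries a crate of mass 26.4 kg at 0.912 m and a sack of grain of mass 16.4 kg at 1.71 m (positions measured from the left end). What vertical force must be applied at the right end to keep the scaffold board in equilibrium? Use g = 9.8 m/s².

Taking torques about the left end:
Crate: 26.4 × 9.8 = 258.7 N down at 0.912 m → arm 0.912 m, τ = 258.7 × 0.912 = 235.9 N·m clockwise.
Sack of grain: 16.4 × 9.8 = 160.7 N down at 1.71 m → arm 1.71 m, τ = 160.7 × 1.71 = 274.8 N·m clockwise.
Net moment of the loads = 510.7 N·m clockwise.
The upward force F acts at the right end, arm 4.7 m, giving F × 4.7 counterclockwise.
Balancing moments: F × 4.7 = 510.7, giving F = 510.7 / 4.7 = 109 N.

F ≈ 109 N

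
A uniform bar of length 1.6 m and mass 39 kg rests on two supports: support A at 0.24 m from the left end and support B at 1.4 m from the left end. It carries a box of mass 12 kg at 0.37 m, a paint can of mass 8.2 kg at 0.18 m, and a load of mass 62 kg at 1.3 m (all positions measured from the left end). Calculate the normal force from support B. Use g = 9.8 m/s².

R_B ≈ 749 N

Taking torques about support A:
Beam weight: 39 × 9.8 = 382.2 N down at 0.8 m → arm 0.56 m, τ = 382.2 × 0.56 = 214 N·m clockwise.
Box: 12 × 9.8 = 117.6 N down at 0.37 m → arm 0.13 m, τ = 117.6 × 0.13 = 15.29 N·m clockwise.
Paint can: 8.2 × 9.8 = 80.36 N down at 0.18 m → arm 0.06 m, τ = 80.36 × 0.06 = 4.822 N·m counterclockwise.
Load: 62 × 9.8 = 607.6 N down at 1.3 m → arm 1.06 m, τ = 607.6 × 1.06 = 644.1 N·m clockwise.
Net load moment about support A = 868.6 N·m clockwise.
Reaction R at support B is upward at 1.4 m, arm 1.16 m → moment R × 1.16 counterclockwise.
For rotational equilibrium, R × 1.16 = 868.6, so R = 749 N.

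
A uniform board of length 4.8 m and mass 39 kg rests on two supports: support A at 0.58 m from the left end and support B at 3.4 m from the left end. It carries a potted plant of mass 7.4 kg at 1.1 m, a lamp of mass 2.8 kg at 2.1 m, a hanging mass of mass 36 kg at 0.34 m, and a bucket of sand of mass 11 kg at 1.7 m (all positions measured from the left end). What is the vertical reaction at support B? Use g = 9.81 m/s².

R_B ≈ 288 N

About support A:
Beam weight: 39 × 9.81 = 382.6 N down at 2.4 m → arm 1.82 m, τ = 382.6 × 1.82 = 696.3 N·m clockwise.
Potted plant: 7.4 × 9.81 = 72.59 N down at 1.1 m → arm 0.52 m, τ = 72.59 × 0.52 = 37.75 N·m clockwise.
Lamp: 2.8 × 9.81 = 27.47 N down at 2.1 m → arm 1.52 m, τ = 27.47 × 1.52 = 41.75 N·m clockwise.
Hanging mass: 36 × 9.81 = 353.2 N down at 0.34 m → arm 0.24 m, τ = 353.2 × 0.24 = 84.77 N·m counterclockwise.
Bucket of sand: 11 × 9.81 = 107.9 N down at 1.7 m → arm 1.12 m, τ = 107.9 × 1.12 = 120.8 N·m clockwise.
Net load moment about support A = 811.8 N·m clockwise.
Reaction R at support B is upward at 3.4 m, arm 2.82 m → moment R × 2.82 counterclockwise.
For rotational equilibrium, R × 2.82 = 811.8, so R = 288 N.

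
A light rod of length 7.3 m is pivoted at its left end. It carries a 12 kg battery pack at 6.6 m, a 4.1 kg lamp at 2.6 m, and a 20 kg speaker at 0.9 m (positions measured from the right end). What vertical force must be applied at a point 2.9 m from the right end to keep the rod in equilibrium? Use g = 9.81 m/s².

F ≈ 347 N

Take moments about the left end.
Battery pack: 12 × 9.81 = 117.7 N down at 6.6 m → arm 0.7 m, τ = 117.7 × 0.7 = 82.39 N·m clockwise.
Lamp: 4.1 × 9.81 = 40.22 N down at 2.6 m → arm 4.7 m, τ = 40.22 × 4.7 = 189 N·m clockwise.
Speaker: 20 × 9.81 = 196.2 N down at 0.9 m → arm 6.4 m, τ = 196.2 × 6.4 = 1256 N·m clockwise.
Net moment of the loads = 1527 N·m clockwise.
The upward force F acts at a point 2.9 m from the right end, arm 4.4 m, giving F × 4.4 counterclockwise.
Balancing moments: F × 4.4 = 1527, giving F = 1527 / 4.4 = 347 N.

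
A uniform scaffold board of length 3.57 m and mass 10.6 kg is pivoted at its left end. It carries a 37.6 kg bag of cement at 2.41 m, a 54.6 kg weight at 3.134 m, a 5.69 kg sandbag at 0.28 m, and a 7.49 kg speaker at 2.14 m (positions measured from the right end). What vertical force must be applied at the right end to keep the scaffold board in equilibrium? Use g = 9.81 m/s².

F ≈ 318 N

Taking torques about the left end:
Beam weight: 10.6 × 9.81 = 104 N down at 1.785 m → arm 1.785 m, τ = 104 × 1.785 = 185.6 N·m clockwise.
Bag of cement: 37.6 × 9.81 = 368.9 N down at 2.41 m → arm 1.16 m, τ = 368.9 × 1.16 = 427.9 N·m clockwise.
Weight: 54.6 × 9.81 = 535.6 N down at 3.134 m → arm 0.436 m, τ = 535.6 × 0.436 = 233.5 N·m clockwise.
Sandbag: 5.69 × 9.81 = 55.82 N down at 0.28 m → arm 3.29 m, τ = 55.82 × 3.29 = 183.6 N·m clockwise.
Speaker: 7.49 × 9.81 = 73.48 N down at 2.14 m → arm 1.43 m, τ = 73.48 × 1.43 = 105.1 N·m clockwise.
Net moment of the loads = 1136 N·m clockwise.
The upward force F acts at the right end, arm 3.57 m, giving F × 3.57 counterclockwise.
Balancing moments: F × 3.57 = 1136, giving F = 1136 / 3.57 = 318 N.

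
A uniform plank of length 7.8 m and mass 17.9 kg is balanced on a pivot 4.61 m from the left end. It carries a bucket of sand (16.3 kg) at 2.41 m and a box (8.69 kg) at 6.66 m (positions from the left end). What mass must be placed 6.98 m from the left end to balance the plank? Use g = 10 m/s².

m ≈ 13 kg

Choose the pivot (at 4.61 m from the left end) as the axis so the support reaction has zero arm there.
Beam weight: 17.9 × 10 = 179 N down at 3.9 m → arm 0.71 m, τ = 179 × 0.71 = 127.1 N·m counterclockwise.
Bucket of sand: 16.3 × 10 = 163 N down at 2.41 m → arm 2.2 m, τ = 163 × 2.2 = 358.6 N·m counterclockwise.
Box: 8.69 × 10 = 86.9 N down at 6.66 m → arm 2.05 m, τ = 86.9 × 2.05 = 178.1 N·m clockwise.
Net moment of known loads = 307.6 N·m counterclockwise.
An unknown mass m at 6.98 m has arm 2.37 m; its moment is m·g·2.37 clockwise.
Στ = 0 ⇒ m × 10 × 2.37 = 307.6 ⇒ m = 307.6 / (10 × 2.37) = 13 kg.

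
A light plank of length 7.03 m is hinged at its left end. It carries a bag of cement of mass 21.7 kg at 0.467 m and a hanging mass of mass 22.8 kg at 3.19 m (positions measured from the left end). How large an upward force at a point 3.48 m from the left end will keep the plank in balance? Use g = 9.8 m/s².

Choose the left end as the axis so the unknown pivot reaction has zero arm there.
Bag of cement: 21.7 × 9.8 = 212.7 N down at 0.467 m → arm 0.467 m, τ = 212.7 × 0.467 = 99.33 N·m clockwise.
Hanging mass: 22.8 × 9.8 = 223.4 N down at 3.19 m → arm 3.19 m, τ = 223.4 × 3.19 = 712.6 N·m clockwise.
Net moment of the loads = 811.9 N·m clockwise.
The upward force F acts at a point 3.48 m from the left end, arm 3.48 m, giving F × 3.48 counterclockwise.
For rotational equilibrium, F × 3.48 = 811.9, so F = 811.9 / 3.48 = 233 N.

F ≈ 233 N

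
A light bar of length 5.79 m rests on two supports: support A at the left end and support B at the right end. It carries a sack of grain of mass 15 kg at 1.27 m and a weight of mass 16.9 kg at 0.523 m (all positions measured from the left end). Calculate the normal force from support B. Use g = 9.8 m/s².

R_B ≈ 47.2 N

Sum moments about support A (its reaction then has zero moment arm).
Sack of grain: 15 × 9.8 = 147 N down at 1.27 m → arm 1.27 m, τ = 147 × 1.27 = 186.7 N·m clockwise.
Weight: 16.9 × 9.8 = 165.6 N down at 0.523 m → arm 0.523 m, τ = 165.6 × 0.523 = 86.61 N·m clockwise.
Net load moment about support A = 273.3 N·m clockwise.
Reaction R at support B is upward at 5.79 m, arm 5.79 m → moment R × 5.79 counterclockwise.
Στ = 0 ⇒ R × 5.79 = 273.3 ⇒ R = 47.2 N.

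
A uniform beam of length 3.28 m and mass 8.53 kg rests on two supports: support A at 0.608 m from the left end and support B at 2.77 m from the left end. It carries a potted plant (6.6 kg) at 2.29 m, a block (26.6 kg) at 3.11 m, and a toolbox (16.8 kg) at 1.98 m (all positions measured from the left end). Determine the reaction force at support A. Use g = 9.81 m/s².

Choose support B as the axis so its reaction then has zero moment arm.
Beam weight: 8.53 × 9.81 = 83.68 N down at 1.64 m → arm 1.13 m, τ = 83.68 × 1.13 = 94.56 N·m counterclockwise.
Potted plant: 6.6 × 9.81 = 64.75 N down at 2.29 m → arm 0.48 m, τ = 64.75 × 0.48 = 31.08 N·m counterclockwise.
Block: 26.6 × 9.81 = 260.9 N down at 3.11 m → arm 0.34 m, τ = 260.9 × 0.34 = 88.71 N·m clockwise.
Toolbox: 16.8 × 9.81 = 164.8 N down at 1.98 m → arm 0.79 m, τ = 164.8 × 0.79 = 130.2 N·m counterclockwise.
Net load moment about support B = 167.1 N·m counterclockwise.
Reaction R at support A is upward at 0.608 m, arm 2.162 m → moment R × 2.162 clockwise.
For rotational equilibrium, R × 2.162 = 167.1, so R = 77.3 N.

R_A ≈ 77.3 N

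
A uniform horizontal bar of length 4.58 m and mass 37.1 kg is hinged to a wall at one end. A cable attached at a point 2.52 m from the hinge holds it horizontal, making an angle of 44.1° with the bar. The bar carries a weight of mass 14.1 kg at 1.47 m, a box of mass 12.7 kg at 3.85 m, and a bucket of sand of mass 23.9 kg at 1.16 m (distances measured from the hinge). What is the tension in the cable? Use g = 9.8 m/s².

T ≈ 1020 N

Sum moments about the hinge (the unknown hinge reaction has zero arm there).
Beam weight: 37.1 × 9.8 = 363.6 N down at 2.29 m → arm 2.29 m, τ = 363.6 × 2.29 = 832.6 N·m clockwise.
Weight: 14.1 × 9.8 = 138.2 N down at 1.47 m → arm 1.47 m, τ = 138.2 × 1.47 = 203.2 N·m clockwise.
Box: 12.7 × 9.8 = 124.5 N down at 3.85 m → arm 3.85 m, τ = 124.5 × 3.85 = 479.3 N·m clockwise.
Bucket of sand: 23.9 × 9.8 = 234.2 N down at 1.16 m → arm 1.16 m, τ = 234.2 × 1.16 = 271.7 N·m clockwise.
Total clockwise load moment = 1787 N·m.
The cable tension T acts at 2.52 m; only its component perpendicular to the bar, T sinθ, produces torque. sin 44.1° = 0.6959.
For rotational equilibrium, T × 2.52 × 0.6959 = 1787, so T = 1787 / 1.754 = 1020 N.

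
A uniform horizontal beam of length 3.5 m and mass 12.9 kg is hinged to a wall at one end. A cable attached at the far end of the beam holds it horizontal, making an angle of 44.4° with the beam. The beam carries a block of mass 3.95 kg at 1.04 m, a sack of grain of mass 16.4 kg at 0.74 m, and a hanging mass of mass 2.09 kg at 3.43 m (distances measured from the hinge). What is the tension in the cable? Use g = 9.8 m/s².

T ≈ 184 N

Choose the hinge as the axis so the unknown hinge reaction has zero arm there.
Beam weight: 12.9 × 9.8 = 126.4 N down at 1.75 m → arm 1.75 m, τ = 126.4 × 1.75 = 221.2 N·m clockwise.
Block: 3.95 × 9.8 = 38.71 N down at 1.04 m → arm 1.04 m, τ = 38.71 × 1.04 = 40.26 N·m clockwise.
Sack of grain: 16.4 × 9.8 = 160.7 N down at 0.74 m → arm 0.74 m, τ = 160.7 × 0.74 = 118.9 N·m clockwise.
Hanging mass: 2.09 × 9.8 = 20.48 N down at 3.43 m → arm 3.43 m, τ = 20.48 × 3.43 = 70.25 N·m clockwise.
Total clockwise load moment = 450.6 N·m.
The cable tension T acts at 3.5 m; only its component perpendicular to the beam, T sinθ, produces torque. sin 44.4° = 0.6997.
Setting net torque to zero: T × 3.5 × 0.6997 = 450.6 → T = 450.6 / 2.449 = 184 N.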